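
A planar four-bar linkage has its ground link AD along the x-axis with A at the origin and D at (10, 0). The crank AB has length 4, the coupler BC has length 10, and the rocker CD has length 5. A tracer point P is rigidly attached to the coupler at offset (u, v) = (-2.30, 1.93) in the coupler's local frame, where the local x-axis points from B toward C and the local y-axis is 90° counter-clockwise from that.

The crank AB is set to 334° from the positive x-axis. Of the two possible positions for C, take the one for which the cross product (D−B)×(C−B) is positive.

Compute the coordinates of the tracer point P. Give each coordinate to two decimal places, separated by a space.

A=(0,0), D=(10.00,0)
B = A + 4.00·(cos334°, sin334°) = (3.5952, -1.7535)
|BD| = 6.6405
circle(B,10.00) ∩ circle(D,5.00): a=8.9674, h=4.4256
  candidates: C₊=(11.0757,4.8829) cross=29.388; C₋=(13.4129,-3.6540) cross=-29.388
  mode + wants cross > 0 → take C=(11.0757,4.8829) (cross=29.388)
ex = (C−B)/|BC| = (0.7481,0.6636); ey = (-0.6636,0.7481)
P = B + -2.30·ex + 1.93·ey = (0.5938,-1.8361)

0.59 -1.84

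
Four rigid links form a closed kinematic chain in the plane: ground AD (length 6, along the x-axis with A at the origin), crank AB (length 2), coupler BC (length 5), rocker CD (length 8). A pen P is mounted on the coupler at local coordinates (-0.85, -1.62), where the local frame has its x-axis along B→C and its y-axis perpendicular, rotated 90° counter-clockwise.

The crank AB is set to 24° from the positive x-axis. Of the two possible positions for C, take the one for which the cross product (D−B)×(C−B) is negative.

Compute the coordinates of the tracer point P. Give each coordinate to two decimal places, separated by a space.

1.15 2.51

A=(0,0), D=(6.00,0)
B = A + 2.00·(cos24°, sin24°) = (1.8271, 0.8135)
|BD| = 4.2515
circle(B,5.00) ∩ circle(D,8.00): a=-2.4609, h=4.3525
  candidates: C₊=(0.2444,5.5564) cross=18.504; C₋=(-1.4212,-2.9877) cross=-18.504
  mode - wants cross < 0 → take C=(-1.4212,-2.9877) (cross=-18.504)
ex = (C−B)/|BC| = (-0.6497,-0.7602); ey = (0.7602,-0.6497)
P = B + -0.85·ex + -1.62·ey = (1.1477,2.5121)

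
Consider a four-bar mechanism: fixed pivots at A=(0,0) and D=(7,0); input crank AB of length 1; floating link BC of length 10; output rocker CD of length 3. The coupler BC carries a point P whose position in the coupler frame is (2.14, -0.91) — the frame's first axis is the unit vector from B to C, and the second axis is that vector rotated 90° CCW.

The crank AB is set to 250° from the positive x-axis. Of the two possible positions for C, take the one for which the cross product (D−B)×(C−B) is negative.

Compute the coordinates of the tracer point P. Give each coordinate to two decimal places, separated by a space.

A=(0,0), D=(7.00,0)
B = A + 1.00·(cos250°, sin250°) = (-0.3420, -0.9397)
|BD| = 7.4019
circle(B,10.00) ∩ circle(D,3.00): a=9.8480, h=1.7368
  candidates: C₊=(9.2058,2.0333) cross=12.856; C₋=(9.6468,-1.4122) cross=-12.856
  mode - wants cross < 0 → take C=(9.6468,-1.4122) (cross=-12.856)
ex = (C−B)/|BC| = (0.9989,-0.0473); ey = (0.0473,0.9989)
P = B + 2.14·ex + -0.91·ey = (1.7526,-1.9498)

1.75 -1.95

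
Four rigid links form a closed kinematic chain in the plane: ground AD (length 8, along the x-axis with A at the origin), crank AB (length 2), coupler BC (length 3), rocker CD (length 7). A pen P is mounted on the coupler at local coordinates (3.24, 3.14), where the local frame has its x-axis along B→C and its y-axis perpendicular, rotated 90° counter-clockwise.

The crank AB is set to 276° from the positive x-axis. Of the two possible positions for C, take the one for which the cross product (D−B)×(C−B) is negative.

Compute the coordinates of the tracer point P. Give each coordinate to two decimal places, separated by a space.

A=(0,0), D=(8.00,0)
B = A + 2.00·(cos276°, sin276°) = (0.2091, -1.9890)
|BD| = 8.0408
circle(B,3.00) ∩ circle(D,7.00): a=1.5331, h=2.5787
  candidates: C₊=(1.0566,0.8887) cross=20.735; C₋=(2.3324,-4.1083) cross=-20.735
  mode - wants cross < 0 → take C=(2.3324,-4.1083) (cross=-20.735)
ex = (C−B)/|BC| = (0.7078,-0.7064); ey = (0.7064,0.7078)
P = B + 3.24·ex + 3.14·ey = (4.7205,-2.0554)

4.72 -2.06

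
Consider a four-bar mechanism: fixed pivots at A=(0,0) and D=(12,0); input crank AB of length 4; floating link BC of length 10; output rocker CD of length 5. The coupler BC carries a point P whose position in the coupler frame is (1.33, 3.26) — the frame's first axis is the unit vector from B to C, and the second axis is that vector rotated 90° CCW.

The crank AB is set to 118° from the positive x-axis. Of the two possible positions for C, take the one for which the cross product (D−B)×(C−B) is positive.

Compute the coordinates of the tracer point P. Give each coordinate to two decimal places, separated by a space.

-0.42 6.74

A=(0,0), D=(12.00,0)
B = A + 4.00·(cos118°, sin118°) = (-1.8779, 3.5318)
|BD| = 14.3202
circle(B,10.00) ∩ circle(D,5.00): a=9.7788, h=2.0917
  candidates: C₊=(8.1147,3.1471) cross=29.954; C₋=(7.0830,-0.9070) cross=-29.954
  mode + wants cross > 0 → take C=(8.1147,3.1471) (cross=29.954)
ex = (C−B)/|BC| = (0.9993,-0.0385); ey = (0.0385,0.9993)
P = B + 1.33·ex + 3.26·ey = (-0.4235,6.7382)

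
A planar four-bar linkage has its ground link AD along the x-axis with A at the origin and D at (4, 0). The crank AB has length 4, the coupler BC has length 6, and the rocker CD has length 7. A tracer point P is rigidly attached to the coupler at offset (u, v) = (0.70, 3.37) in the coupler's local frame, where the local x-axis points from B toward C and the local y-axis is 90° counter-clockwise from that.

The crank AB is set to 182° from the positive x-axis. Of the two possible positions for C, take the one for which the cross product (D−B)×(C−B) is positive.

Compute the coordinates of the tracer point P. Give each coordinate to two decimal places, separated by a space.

-6.52 2.20

A=(0,0), D=(4.00,0)
B = A + 4.00·(cos182°, sin182°) = (-3.9976, -0.1396)
|BD| = 7.9988
circle(B,6.00) ∩ circle(D,7.00): a=3.1868, h=5.0838
  candidates: C₊=(-0.9000,4.9990) cross=40.664; C₋=(-0.7226,-5.1670) cross=-40.664
  mode + wants cross > 0 → take C=(-0.9000,4.9990) (cross=40.664)
ex = (C−B)/|BC| = (0.5163,0.8564); ey = (-0.8564,0.5163)
P = B + 0.70·ex + 3.37·ey = (-6.5224,2.1997)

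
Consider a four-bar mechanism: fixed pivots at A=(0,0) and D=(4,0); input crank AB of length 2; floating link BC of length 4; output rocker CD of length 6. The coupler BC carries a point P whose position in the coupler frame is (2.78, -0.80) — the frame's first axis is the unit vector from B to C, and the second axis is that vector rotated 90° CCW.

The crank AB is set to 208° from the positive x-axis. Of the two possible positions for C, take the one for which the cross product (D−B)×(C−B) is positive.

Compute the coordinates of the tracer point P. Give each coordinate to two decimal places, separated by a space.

A=(0,0), D=(4.00,0)
B = A + 2.00·(cos208°, sin208°) = (-1.7659, -0.9389)
|BD| = 5.8418
circle(B,4.00) ∩ circle(D,6.00): a=1.2091, h=3.8129
  candidates: C₊=(-1.1853,3.0187) cross=22.274; C₋=(0.0404,-4.5079) cross=-22.274
  mode + wants cross > 0 → take C=(-1.1853,3.0187) (cross=22.274)
ex = (C−B)/|BC| = (0.1451,0.9894); ey = (-0.9894,0.1451)
P = B + 2.78·ex + -0.80·ey = (-0.5709,1.6955)

-0.57 1.70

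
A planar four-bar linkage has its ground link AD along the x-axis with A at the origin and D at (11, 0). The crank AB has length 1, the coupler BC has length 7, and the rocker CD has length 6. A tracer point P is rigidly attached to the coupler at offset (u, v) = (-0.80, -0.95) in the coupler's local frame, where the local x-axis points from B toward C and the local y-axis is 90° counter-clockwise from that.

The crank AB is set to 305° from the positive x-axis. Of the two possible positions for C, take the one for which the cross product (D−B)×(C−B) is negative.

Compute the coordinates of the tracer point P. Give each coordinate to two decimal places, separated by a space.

A=(0,0), D=(11.00,0)
B = A + 1.00·(cos305°, sin305°) = (0.5736, -0.8192)
|BD| = 10.4586
circle(B,7.00) ∩ circle(D,6.00): a=5.8508, h=3.8430
  candidates: C₊=(6.1054,3.4703) cross=40.192; C₋=(6.7074,-4.1921) cross=-40.192
  mode - wants cross < 0 → take C=(6.7074,-4.1921) (cross=-40.192)
ex = (C−B)/|BC| = (0.8763,-0.4818); ey = (0.4818,0.8763)
P = B + -0.80·ex + -0.95·ey = (-0.5852,-1.2661)

-0.59 -1.27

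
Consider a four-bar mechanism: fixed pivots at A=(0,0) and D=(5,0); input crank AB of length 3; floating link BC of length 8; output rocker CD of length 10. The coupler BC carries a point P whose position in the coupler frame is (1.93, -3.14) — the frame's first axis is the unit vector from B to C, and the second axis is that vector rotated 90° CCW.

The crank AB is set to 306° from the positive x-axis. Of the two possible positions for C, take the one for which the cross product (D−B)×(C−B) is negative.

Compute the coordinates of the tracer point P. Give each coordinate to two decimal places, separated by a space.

-0.57 -5.28

A=(0,0), D=(5.00,0)
B = A + 3.00·(cos306°, sin306°) = (1.7634, -2.4271)
|BD| = 4.0455
circle(B,8.00) ∩ circle(D,10.00): a=-2.4266, h=7.6231
  candidates: C₊=(-4.7514,2.2161) cross=30.840; C₋=(4.3953,-9.9817) cross=-30.840
  mode - wants cross < 0 → take C=(4.3953,-9.9817) (cross=-30.840)
ex = (C−B)/|BC| = (0.3290,-0.9443); ey = (0.9443,0.3290)
P = B + 1.93·ex + -3.14·ey = (-0.5669,-5.2827)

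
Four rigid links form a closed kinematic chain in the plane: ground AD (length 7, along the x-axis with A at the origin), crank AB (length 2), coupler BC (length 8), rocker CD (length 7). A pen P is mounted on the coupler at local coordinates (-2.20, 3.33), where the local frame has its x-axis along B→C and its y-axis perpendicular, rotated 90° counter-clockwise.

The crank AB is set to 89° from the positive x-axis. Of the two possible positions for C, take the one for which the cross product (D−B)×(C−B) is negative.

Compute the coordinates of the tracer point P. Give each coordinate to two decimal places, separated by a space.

2.43 5.19

A=(0,0), D=(7.00,0)
B = A + 2.00·(cos89°, sin89°) = (0.0349, 1.9997)
|BD| = 7.2465
circle(B,8.00) ∩ circle(D,7.00): a=4.6582, h=6.5039
  candidates: C₊=(6.3070,6.9656) cross=47.130; C₋=(2.7175,-5.5371) cross=-47.130
  mode - wants cross < 0 → take C=(2.7175,-5.5371) (cross=-47.130)
ex = (C−B)/|BC| = (0.3353,-0.9421); ey = (0.9421,0.3353)
P = B + -2.20·ex + 3.33·ey = (2.4344,5.1889)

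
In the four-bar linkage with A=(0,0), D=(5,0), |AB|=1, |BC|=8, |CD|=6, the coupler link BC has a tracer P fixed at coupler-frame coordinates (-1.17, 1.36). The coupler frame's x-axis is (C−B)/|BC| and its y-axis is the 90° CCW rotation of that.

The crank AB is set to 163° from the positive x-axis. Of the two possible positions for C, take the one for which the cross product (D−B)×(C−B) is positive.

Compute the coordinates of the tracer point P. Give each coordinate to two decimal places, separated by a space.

-2.75 0.41

A=(0,0), D=(5.00,0)
B = A + 1.00·(cos163°, sin163°) = (-0.9563, 0.2924)
|BD| = 5.9635
circle(B,8.00) ∩ circle(D,6.00): a=5.3294, h=5.9664
  candidates: C₊=(4.6592,5.9903) cross=35.580; C₋=(4.0741,-5.9281) cross=-35.580
  mode + wants cross > 0 → take C=(4.6592,5.9903) (cross=35.580)
ex = (C−B)/|BC| = (0.7019,0.7122); ey = (-0.7122,0.7019)
P = B + -1.17·ex + 1.36·ey = (-2.7462,0.4137)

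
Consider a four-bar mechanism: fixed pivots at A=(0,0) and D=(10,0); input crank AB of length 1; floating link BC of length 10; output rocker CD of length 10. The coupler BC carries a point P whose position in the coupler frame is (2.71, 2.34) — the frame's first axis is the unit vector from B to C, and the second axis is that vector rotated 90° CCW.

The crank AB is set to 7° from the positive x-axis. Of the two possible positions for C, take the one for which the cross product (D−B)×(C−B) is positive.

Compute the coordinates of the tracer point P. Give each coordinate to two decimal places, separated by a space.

A=(0,0), D=(10.00,0)
B = A + 1.00·(cos7°, sin7°) = (0.9925, 0.1219)
|BD| = 9.0083
circle(B,10.00) ∩ circle(D,10.00): a=4.5041, h=8.9282
  candidates: C₊=(5.6171,8.9883) cross=80.428; C₋=(5.3755,-8.8664) cross=-80.428
  mode + wants cross > 0 → take C=(5.6171,8.9883) (cross=80.428)
ex = (C−B)/|BC| = (0.4625,0.8866); ey = (-0.8866,0.4625)
P = B + 2.71·ex + 2.34·ey = (0.1710,3.6068)

0.17 3.61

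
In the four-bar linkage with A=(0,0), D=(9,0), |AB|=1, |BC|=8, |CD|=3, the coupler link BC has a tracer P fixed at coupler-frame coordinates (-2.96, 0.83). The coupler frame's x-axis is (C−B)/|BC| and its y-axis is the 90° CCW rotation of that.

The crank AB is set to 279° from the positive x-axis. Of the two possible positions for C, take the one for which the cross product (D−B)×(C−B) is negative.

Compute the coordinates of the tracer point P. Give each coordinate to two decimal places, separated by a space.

A=(0,0), D=(9.00,0)
B = A + 1.00·(cos279°, sin279°) = (0.1564, -0.9877)
|BD| = 8.8985
circle(B,8.00) ∩ circle(D,3.00): a=7.5397, h=2.6746
  candidates: C₊=(7.3526,2.5072) cross=23.800; C₋=(7.9464,-2.8089) cross=-23.800
  mode - wants cross < 0 → take C=(7.9464,-2.8089) (cross=-23.800)
ex = (C−B)/|BC| = (0.9737,-0.2277); ey = (0.2277,0.9737)
P = B + -2.96·ex + 0.83·ey = (-2.5369,0.4944)

-2.54 0.49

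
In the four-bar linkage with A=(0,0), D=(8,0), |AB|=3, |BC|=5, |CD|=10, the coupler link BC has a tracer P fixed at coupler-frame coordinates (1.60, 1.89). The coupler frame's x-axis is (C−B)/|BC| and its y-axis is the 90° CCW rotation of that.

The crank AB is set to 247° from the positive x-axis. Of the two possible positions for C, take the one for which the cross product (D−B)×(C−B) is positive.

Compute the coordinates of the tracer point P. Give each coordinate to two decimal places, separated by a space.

-3.24 -1.39

A=(0,0), D=(8.00,0)
B = A + 3.00·(cos247°, sin247°) = (-1.1722, -2.7615)
|BD| = 9.5789
circle(B,5.00) ∩ circle(D,10.00): a=0.8746, h=4.9229
  candidates: C₊=(-1.7540,2.2045) cross=47.156; C₋=(1.0845,-7.2233) cross=-47.156
  mode + wants cross > 0 → take C=(-1.7540,2.2045) (cross=47.156)
ex = (C−B)/|BC| = (-0.1164,0.9932); ey = (-0.9932,-0.1164)
P = B + 1.60·ex + 1.89·ey = (-3.2355,-1.3923)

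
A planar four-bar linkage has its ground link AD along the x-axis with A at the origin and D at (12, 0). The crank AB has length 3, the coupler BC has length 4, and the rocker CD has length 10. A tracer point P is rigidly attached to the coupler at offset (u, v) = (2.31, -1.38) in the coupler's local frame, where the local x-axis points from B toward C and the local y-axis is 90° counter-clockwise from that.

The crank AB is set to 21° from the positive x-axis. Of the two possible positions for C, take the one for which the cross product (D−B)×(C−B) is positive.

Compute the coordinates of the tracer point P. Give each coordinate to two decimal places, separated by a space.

4.49 3.17

A=(0,0), D=(12.00,0)
B = A + 3.00·(cos21°, sin21°) = (2.8007, 1.0751)
|BD| = 9.2619
circle(B,4.00) ∩ circle(D,10.00): a=0.0962, h=3.9988
  candidates: C₊=(3.3605,5.0357) cross=37.037; C₋=(2.4321,-2.9079) cross=-37.037
  mode + wants cross > 0 → take C=(3.3605,5.0357) (cross=37.037)
ex = (C−B)/|BC| = (0.1399,0.9902); ey = (-0.9902,0.1399)
P = B + 2.31·ex + -1.38·ey = (4.4904,3.1693)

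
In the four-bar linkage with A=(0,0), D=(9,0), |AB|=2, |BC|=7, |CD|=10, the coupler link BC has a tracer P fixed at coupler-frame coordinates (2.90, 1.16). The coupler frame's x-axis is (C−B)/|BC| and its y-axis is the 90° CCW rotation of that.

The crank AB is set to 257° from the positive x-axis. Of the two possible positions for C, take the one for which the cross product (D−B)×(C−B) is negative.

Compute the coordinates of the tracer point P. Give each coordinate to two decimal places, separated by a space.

A=(0,0), D=(9.00,0)
B = A + 2.00·(cos257°, sin257°) = (-0.4499, -1.9487)
|BD| = 9.6487
circle(B,7.00) ∩ circle(D,10.00): a=2.1815, h=6.6514
  candidates: C₊=(0.3433,5.0062) cross=64.177; C₋=(3.0300,-8.0224) cross=-64.177
  mode - wants cross < 0 → take C=(3.0300,-8.0224) (cross=-64.177)
ex = (C−B)/|BC| = (0.4971,-0.8677); ey = (0.8677,0.4971)
P = B + 2.90·ex + 1.16·ey = (1.9983,-3.8883)

2.00 -3.89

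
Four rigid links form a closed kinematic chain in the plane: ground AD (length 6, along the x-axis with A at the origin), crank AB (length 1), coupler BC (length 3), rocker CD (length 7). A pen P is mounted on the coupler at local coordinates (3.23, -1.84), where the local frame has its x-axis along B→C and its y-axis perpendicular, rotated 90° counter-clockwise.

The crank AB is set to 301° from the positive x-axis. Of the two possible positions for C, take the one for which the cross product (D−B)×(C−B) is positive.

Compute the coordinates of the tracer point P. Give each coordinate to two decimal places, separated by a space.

A=(0,0), D=(6.00,0)
B = A + 1.00·(cos301°, sin301°) = (0.5150, -0.8572)
|BD| = 5.5515
circle(B,3.00) ∩ circle(D,7.00): a=-0.8268, h=2.8838
  candidates: C₊=(-0.7472,1.8644) cross=16.010; C₋=(0.1434,-3.8341) cross=-16.010
  mode + wants cross > 0 → take C=(-0.7472,1.8644) (cross=16.010)
ex = (C−B)/|BC| = (-0.4207,0.9072); ey = (-0.9072,-0.4207)
P = B + 3.23·ex + -1.84·ey = (0.8253,2.8472)

0.83 2.85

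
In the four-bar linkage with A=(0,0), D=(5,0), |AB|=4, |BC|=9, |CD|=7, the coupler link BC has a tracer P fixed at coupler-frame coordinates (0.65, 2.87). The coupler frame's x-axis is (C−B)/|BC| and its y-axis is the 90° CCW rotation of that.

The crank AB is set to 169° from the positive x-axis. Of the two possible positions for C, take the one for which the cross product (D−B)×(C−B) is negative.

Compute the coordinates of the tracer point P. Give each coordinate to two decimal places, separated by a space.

-1.29 2.07

A=(0,0), D=(5.00,0)
B = A + 4.00·(cos169°, sin169°) = (-3.9265, 0.7632)
|BD| = 8.9591
circle(B,9.00) ∩ circle(D,7.00): a=6.2654, h=6.4610
  candidates: C₊=(2.8666,6.6670) cross=57.884; C₋=(1.7657,-6.2080) cross=-57.884
  mode - wants cross < 0 → take C=(1.7657,-6.2080) (cross=-57.884)
ex = (C−B)/|BC| = (0.6325,-0.7746); ey = (0.7746,0.6325)
P = B + 0.65·ex + 2.87·ey = (-1.2923,2.0749)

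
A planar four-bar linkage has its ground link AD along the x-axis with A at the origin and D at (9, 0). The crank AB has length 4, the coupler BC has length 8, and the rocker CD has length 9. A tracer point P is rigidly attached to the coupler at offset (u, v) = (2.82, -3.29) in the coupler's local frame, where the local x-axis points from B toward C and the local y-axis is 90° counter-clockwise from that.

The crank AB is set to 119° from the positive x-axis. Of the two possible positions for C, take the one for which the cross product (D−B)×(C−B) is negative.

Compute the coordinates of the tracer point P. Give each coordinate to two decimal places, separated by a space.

A=(0,0), D=(9.00,0)
B = A + 4.00·(cos119°, sin119°) = (-1.9392, 3.4985)
|BD| = 11.4850
circle(B,8.00) ∩ circle(D,9.00): a=5.0024, h=6.2431
  candidates: C₊=(4.7272,7.9210) cross=71.702; C₋=(0.9238,-3.9717) cross=-71.702
  mode - wants cross < 0 → take C=(0.9238,-3.9717) (cross=-71.702)
ex = (C−B)/|BC| = (0.3579,-0.9338); ey = (0.9338,0.3579)
P = B + 2.82·ex + -3.29·ey = (-4.0021,-0.3122)

-4.00 -0.31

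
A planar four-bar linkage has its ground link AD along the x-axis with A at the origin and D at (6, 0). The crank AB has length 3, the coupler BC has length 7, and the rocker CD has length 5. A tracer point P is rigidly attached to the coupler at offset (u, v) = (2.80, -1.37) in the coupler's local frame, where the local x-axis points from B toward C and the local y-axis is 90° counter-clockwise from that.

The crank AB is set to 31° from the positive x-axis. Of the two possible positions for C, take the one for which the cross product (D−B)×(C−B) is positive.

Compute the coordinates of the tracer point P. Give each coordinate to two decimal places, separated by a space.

A=(0,0), D=(6.00,0)
B = A + 3.00·(cos31°, sin31°) = (2.5715, 1.5451)
|BD| = 3.7606
circle(B,7.00) ∩ circle(D,5.00): a=5.0713, h=4.8251
  candidates: C₊=(9.1775,3.8605) cross=18.145; C₋=(5.2124,-4.9376) cross=-18.145
  mode + wants cross > 0 → take C=(9.1775,3.8605) (cross=18.145)
ex = (C−B)/|BC| = (0.9437,0.3308); ey = (-0.3308,0.9437)
P = B + 2.80·ex + -1.37·ey = (5.6670,1.1784)

5.67 1.18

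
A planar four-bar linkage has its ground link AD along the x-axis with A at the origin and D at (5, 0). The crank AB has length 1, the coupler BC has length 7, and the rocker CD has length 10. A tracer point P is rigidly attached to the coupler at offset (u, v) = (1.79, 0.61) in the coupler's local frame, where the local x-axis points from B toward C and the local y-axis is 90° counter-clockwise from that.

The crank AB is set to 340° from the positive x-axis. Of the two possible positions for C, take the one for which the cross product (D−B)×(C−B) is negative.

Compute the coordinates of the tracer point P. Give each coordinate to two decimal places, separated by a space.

A=(0,0), D=(5.00,0)
B = A + 1.00·(cos340°, sin340°) = (0.9397, -0.3420)
|BD| = 4.0747
circle(B,7.00) ∩ circle(D,10.00): a=-4.2208, h=5.5843
  candidates: C₊=(-3.7350,4.8683) cross=22.754; C₋=(-2.7975,-6.2609) cross=-22.754
  mode - wants cross < 0 → take C=(-2.7975,-6.2609) (cross=-22.754)
ex = (C−B)/|BC| = (-0.5339,-0.8456); ey = (0.8456,-0.5339)
P = B + 1.79·ex + 0.61·ey = (0.4998,-2.1812)

0.50 -2.18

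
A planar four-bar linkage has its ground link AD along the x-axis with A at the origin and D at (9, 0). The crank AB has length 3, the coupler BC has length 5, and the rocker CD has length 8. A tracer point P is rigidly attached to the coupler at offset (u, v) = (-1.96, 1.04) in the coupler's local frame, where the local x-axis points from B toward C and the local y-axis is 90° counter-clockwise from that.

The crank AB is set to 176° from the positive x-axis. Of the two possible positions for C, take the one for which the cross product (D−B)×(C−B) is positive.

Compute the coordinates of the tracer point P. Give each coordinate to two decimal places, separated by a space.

A=(0,0), D=(9.00,0)
B = A + 3.00·(cos176°, sin176°) = (-2.9927, 0.2093)
|BD| = 11.9945
circle(B,5.00) ∩ circle(D,8.00): a=4.3715, h=2.4269
  candidates: C₊=(1.4205,2.5595) cross=29.110; C₋=(1.3358,-2.2935) cross=-29.110
  mode + wants cross > 0 → take C=(1.4205,2.5595) (cross=29.110)
ex = (C−B)/|BC| = (0.8826,0.4701); ey = (-0.4701,0.8826)
P = B + -1.96·ex + 1.04·ey = (-5.2115,0.2059)

-5.21 0.21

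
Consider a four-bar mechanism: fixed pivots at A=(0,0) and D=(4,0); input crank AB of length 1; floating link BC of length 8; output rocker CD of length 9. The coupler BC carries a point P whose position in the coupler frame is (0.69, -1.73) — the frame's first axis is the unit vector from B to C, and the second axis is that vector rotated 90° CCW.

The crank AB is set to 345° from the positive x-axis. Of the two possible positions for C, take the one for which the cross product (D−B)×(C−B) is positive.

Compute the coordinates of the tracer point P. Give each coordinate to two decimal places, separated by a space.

A=(0,0), D=(4.00,0)
B = A + 1.00·(cos345°, sin345°) = (0.9659, -0.2588)
|BD| = 3.0451
circle(B,8.00) ∩ circle(D,9.00): a=-1.2688, h=7.8987
  candidates: C₊=(-0.9697,7.5035) cross=24.052; C₋=(0.3730,-8.2368) cross=-24.052
  mode + wants cross > 0 → take C=(-0.9697,7.5035) (cross=24.052)
ex = (C−B)/|BC| = (-0.2419,0.9703); ey = (-0.9703,-0.2419)
P = B + 0.69·ex + -1.73·ey = (2.4776,0.8293)

2.48 0.83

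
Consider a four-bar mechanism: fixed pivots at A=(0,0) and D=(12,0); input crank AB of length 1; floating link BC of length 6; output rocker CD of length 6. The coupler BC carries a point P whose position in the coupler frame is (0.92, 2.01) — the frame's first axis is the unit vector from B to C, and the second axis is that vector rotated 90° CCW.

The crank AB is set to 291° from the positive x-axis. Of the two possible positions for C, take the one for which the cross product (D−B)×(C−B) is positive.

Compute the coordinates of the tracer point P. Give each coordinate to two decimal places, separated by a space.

0.62 1.26

A=(0,0), D=(12.00,0)
B = A + 1.00·(cos291°, sin291°) = (0.3584, -0.9336)
|BD| = 11.6790
circle(B,6.00) ∩ circle(D,6.00): a=5.8395, h=1.3785
  candidates: C₊=(6.0690,0.9073) cross=16.099; C₋=(6.2894,-1.8409) cross=-16.099
  mode + wants cross > 0 → take C=(6.0690,0.9073) (cross=16.099)
ex = (C−B)/|BC| = (0.9518,0.3068); ey = (-0.3068,0.9518)
P = B + 0.92·ex + 2.01·ey = (0.6173,1.2617)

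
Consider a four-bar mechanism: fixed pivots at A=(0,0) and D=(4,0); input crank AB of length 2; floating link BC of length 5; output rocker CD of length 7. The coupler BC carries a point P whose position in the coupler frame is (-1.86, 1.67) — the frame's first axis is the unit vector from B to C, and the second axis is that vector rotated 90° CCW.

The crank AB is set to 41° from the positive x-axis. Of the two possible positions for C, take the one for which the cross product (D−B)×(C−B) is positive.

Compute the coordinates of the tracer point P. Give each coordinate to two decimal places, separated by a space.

0.08 -0.74

A=(0,0), D=(4.00,0)
B = A + 2.00·(cos41°, sin41°) = (1.5094, 1.3121)
|BD| = 2.8151
circle(B,5.00) ∩ circle(D,7.00): a=-2.8552, h=4.1046
  candidates: C₊=(0.8965,6.2744) cross=11.555; C₋=(-2.9299,-0.9885) cross=-11.555
  mode + wants cross > 0 → take C=(0.8965,6.2744) (cross=11.555)
ex = (C−B)/|BC| = (-0.1226,0.9925); ey = (-0.9925,-0.1226)
P = B + -1.86·ex + 1.67·ey = (0.0800,-0.7386)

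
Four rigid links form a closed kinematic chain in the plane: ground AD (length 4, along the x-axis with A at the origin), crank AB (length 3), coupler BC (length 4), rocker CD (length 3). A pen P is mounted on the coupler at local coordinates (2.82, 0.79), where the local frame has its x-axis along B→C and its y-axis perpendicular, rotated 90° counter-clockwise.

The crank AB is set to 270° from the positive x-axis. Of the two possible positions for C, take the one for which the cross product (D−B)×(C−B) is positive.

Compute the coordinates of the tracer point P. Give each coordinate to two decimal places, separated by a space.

A=(0,0), D=(4.00,0)
B = A + 3.00·(cos270°, sin270°) = (-0.0000, -3.0000)
|BD| = 5.0000
circle(B,4.00) ∩ circle(D,3.00): a=3.2000, h=2.4000
  candidates: C₊=(1.1200,0.8400) cross=12.000; C₋=(4.0000,-3.0000) cross=-12.000
  mode + wants cross > 0 → take C=(1.1200,0.8400) (cross=12.000)
ex = (C−B)/|BC| = (0.2800,0.9600); ey = (-0.9600,0.2800)
P = B + 2.82·ex + 0.79·ey = (0.0312,-0.0716)

0.03 -0.07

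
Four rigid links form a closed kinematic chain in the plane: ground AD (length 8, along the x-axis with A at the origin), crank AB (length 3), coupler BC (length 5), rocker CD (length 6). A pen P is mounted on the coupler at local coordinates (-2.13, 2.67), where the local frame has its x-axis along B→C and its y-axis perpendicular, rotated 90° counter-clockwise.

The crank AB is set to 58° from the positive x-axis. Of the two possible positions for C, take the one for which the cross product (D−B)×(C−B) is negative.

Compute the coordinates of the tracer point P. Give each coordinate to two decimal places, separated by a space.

A=(0,0), D=(8.00,0)
B = A + 3.00·(cos58°, sin58°) = (1.5898, 2.5441)
|BD| = 6.8967
circle(B,5.00) ∩ circle(D,6.00): a=2.6508, h=4.2395
  candidates: C₊=(5.6176,5.5067) cross=29.238; C₋=(2.4897,-2.3742) cross=-29.238
  mode - wants cross < 0 → take C=(2.4897,-2.3742) (cross=-29.238)
ex = (C−B)/|BC| = (0.1800,-0.9837); ey = (0.9837,0.1800)
P = B + -2.13·ex + 2.67·ey = (3.8328,5.1199)

3.83 5.12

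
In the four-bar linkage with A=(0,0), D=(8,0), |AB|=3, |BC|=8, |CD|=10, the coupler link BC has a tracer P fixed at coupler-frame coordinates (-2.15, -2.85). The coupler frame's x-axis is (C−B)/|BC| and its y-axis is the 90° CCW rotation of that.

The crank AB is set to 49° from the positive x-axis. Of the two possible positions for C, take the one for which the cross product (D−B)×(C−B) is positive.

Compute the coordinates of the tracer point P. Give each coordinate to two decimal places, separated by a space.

A=(0,0), D=(8.00,0)
B = A + 3.00·(cos49°, sin49°) = (1.9682, 2.2641)
|BD| = 6.4428
circle(B,8.00) ∩ circle(D,10.00): a=0.4275, h=7.9886
  candidates: C₊=(5.1758,9.5929) cross=51.468; C₋=(-0.4389,-5.3652) cross=-51.468
  mode + wants cross > 0 → take C=(5.1758,9.5929) (cross=51.468)
ex = (C−B)/|BC| = (0.4010,0.9161); ey = (-0.9161,0.4010)
P = B + -2.15·ex + -2.85·ey = (3.7170,-0.8482)

3.72 -0.85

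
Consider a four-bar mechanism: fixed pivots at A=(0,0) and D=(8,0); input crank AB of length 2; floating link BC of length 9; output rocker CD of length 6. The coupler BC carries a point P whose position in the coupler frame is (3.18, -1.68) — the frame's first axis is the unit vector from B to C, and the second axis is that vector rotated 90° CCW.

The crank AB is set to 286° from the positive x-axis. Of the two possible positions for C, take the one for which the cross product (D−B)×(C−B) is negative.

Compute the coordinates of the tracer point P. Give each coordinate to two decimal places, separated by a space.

A=(0,0), D=(8.00,0)
B = A + 2.00·(cos286°, sin286°) = (0.5513, -1.9225)
|BD| = 7.6928
circle(B,9.00) ∩ circle(D,6.00): a=6.7712, h=5.9288
  candidates: C₊=(5.6260,5.5103) cross=45.609; C₋=(8.5893,-5.9710) cross=-45.609
  mode - wants cross < 0 → take C=(8.5893,-5.9710) (cross=-45.609)
ex = (C−B)/|BC| = (0.8931,-0.4498); ey = (0.4498,0.8931)
P = B + 3.18·ex + -1.68·ey = (2.6357,-4.8534)

2.64 -4.85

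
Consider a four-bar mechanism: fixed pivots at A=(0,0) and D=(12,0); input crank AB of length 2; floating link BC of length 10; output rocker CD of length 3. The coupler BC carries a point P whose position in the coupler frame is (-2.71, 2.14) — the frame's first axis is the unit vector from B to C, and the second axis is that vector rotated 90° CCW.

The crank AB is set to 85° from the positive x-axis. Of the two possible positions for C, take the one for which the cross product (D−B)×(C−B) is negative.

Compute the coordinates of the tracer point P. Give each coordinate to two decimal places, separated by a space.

A=(0,0), D=(12.00,0)
B = A + 2.00·(cos85°, sin85°) = (0.1743, 1.9924)
|BD| = 11.9924
circle(B,10.00) ∩ circle(D,3.00): a=9.7903, h=2.0373
  candidates: C₊=(10.1670,2.3749) cross=24.433; C₋=(9.4900,-1.6432) cross=-24.433
  mode - wants cross < 0 → take C=(9.4900,-1.6432) (cross=-24.433)
ex = (C−B)/|BC| = (0.9316,-0.3636); ey = (0.3636,0.9316)
P = B + -2.71·ex + 2.14·ey = (-1.5722,4.9712)

-1.57 4.97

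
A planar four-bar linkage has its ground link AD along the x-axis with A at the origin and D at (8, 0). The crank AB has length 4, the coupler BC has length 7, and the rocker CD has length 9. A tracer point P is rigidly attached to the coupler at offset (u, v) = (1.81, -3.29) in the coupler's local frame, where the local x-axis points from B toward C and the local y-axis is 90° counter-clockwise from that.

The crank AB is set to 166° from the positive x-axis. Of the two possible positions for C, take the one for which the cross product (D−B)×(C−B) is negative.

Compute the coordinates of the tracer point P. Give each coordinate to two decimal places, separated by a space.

-5.44 -2.45

A=(0,0), D=(8.00,0)
B = A + 4.00·(cos166°, sin166°) = (-3.8812, 0.9677)
|BD| = 11.9205
circle(B,7.00) ∩ circle(D,9.00): a=4.6180, h=5.2606
  candidates: C₊=(1.1487,5.8360) cross=62.709; C₋=(0.2946,-4.6504) cross=-62.709
  mode - wants cross < 0 → take C=(0.2946,-4.6504) (cross=-62.709)
ex = (C−B)/|BC| = (0.5965,-0.8026); ey = (0.8026,0.5965)
P = B + 1.81·ex + -3.29·ey = (-5.4420,-2.4476)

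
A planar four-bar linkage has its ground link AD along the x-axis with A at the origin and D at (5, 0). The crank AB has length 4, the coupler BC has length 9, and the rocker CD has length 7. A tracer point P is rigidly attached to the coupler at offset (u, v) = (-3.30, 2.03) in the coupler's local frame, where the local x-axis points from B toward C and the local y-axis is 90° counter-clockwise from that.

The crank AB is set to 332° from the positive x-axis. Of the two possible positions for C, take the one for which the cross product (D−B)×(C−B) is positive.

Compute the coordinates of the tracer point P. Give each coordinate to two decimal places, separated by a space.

A=(0,0), D=(5.00,0)
B = A + 4.00·(cos332°, sin332°) = (3.5318, -1.8779)
|BD| = 2.3837
circle(B,9.00) ∩ circle(D,7.00): a=7.9041, h=4.3041
  candidates: C₊=(5.0094,7.0000) cross=10.260; C₋=(11.7910,1.6979) cross=-10.260
  mode + wants cross > 0 → take C=(5.0094,7.0000) (cross=10.260)
ex = (C−B)/|BC| = (0.1642,0.9864); ey = (-0.9864,0.1642)
P = B + -3.30·ex + 2.03·ey = (0.9876,-4.7998)

0.99 -4.80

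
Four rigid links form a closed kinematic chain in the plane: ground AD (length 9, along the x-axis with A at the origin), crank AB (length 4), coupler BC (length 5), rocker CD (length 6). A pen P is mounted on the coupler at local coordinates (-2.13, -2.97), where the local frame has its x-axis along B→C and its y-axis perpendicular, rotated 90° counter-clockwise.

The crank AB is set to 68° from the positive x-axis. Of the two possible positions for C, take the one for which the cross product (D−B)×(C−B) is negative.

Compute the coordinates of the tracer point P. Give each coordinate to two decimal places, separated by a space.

-1.99 4.78

A=(0,0), D=(9.00,0)
B = A + 4.00·(cos68°, sin68°) = (1.4984, 3.7087)
|BD| = 8.3683
circle(B,5.00) ∩ circle(D,6.00): a=3.5269, h=3.5441
  candidates: C₊=(6.2308,5.3227) cross=29.658; C₋=(3.0893,-1.0314) cross=-29.658
  mode - wants cross < 0 → take C=(3.0893,-1.0314) (cross=-29.658)
ex = (C−B)/|BC| = (0.3182,-0.9480); ey = (0.9480,0.3182)
P = B + -2.13·ex + -2.97·ey = (-1.9949,4.7831)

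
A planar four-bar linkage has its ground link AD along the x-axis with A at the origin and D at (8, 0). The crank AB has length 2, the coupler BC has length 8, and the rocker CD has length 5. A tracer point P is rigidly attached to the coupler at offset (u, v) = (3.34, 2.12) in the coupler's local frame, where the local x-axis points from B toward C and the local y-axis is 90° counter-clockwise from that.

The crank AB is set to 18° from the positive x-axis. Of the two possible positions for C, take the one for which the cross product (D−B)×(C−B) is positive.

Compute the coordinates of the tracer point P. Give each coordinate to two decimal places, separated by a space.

3.56 4.21

A=(0,0), D=(8.00,0)
B = A + 2.00·(cos18°, sin18°) = (1.9021, 0.6180)
|BD| = 6.1291
circle(B,8.00) ∩ circle(D,5.00): a=6.2461, h=4.9986
  candidates: C₊=(8.6204,4.9614) cross=30.637; C₋=(7.6123,-4.9849) cross=-30.637
  mode + wants cross > 0 → take C=(8.6204,4.9614) (cross=30.637)
ex = (C−B)/|BC| = (0.8398,0.5429); ey = (-0.5429,0.8398)
P = B + 3.34·ex + 2.12·ey = (3.5560,4.2117)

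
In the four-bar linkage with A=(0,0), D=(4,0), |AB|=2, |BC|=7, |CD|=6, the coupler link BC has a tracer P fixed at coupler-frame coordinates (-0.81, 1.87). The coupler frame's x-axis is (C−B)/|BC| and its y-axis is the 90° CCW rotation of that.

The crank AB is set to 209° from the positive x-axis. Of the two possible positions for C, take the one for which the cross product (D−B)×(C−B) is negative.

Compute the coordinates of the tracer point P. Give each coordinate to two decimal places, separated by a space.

-0.99 0.92

A=(0,0), D=(4.00,0)
B = A + 2.00·(cos209°, sin209°) = (-1.7492, -0.9696)
|BD| = 5.8304
circle(B,7.00) ∩ circle(D,6.00): a=4.0301, h=5.7235
  candidates: C₊=(1.2729,5.3444) cross=33.371; C₋=(3.1765,-5.9432) cross=-33.371
  mode - wants cross < 0 → take C=(3.1765,-5.9432) (cross=-33.371)
ex = (C−B)/|BC| = (0.7037,-0.7105); ey = (0.7105,0.7037)
P = B + -0.81·ex + 1.87·ey = (-0.9906,0.9218)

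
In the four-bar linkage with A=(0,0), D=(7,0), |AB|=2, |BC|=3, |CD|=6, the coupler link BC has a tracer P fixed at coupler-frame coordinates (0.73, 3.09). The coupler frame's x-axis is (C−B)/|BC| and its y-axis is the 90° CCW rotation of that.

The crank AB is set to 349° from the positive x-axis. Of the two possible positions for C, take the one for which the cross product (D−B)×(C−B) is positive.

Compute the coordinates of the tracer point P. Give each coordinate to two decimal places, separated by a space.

-1.19 -0.04

A=(0,0), D=(7.00,0)
B = A + 2.00·(cos349°, sin349°) = (1.9633, -0.3816)
|BD| = 5.0512
circle(B,3.00) ∩ circle(D,6.00): a=-0.1471, h=2.9964
  candidates: C₊=(1.5902,2.5951) cross=15.135; C₋=(2.0430,-3.3806) cross=-15.135
  mode + wants cross > 0 → take C=(1.5902,2.5951) (cross=15.135)
ex = (C−B)/|BC| = (-0.1243,0.9922); ey = (-0.9922,-0.1243)
P = B + 0.73·ex + 3.09·ey = (-1.1935,-0.0415)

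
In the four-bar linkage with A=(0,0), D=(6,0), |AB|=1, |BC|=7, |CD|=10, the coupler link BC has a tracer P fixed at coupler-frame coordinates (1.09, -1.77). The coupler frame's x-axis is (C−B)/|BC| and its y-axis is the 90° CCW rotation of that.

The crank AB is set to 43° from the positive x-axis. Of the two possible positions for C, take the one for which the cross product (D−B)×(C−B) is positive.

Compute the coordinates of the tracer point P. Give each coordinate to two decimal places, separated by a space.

A=(0,0), D=(6.00,0)
B = A + 1.00·(cos43°, sin43°) = (0.7314, 0.6820)
|BD| = 5.3126
circle(B,7.00) ∩ circle(D,10.00): a=-2.1436, h=6.6637
  candidates: C₊=(-0.5391,7.5657) cross=35.402; C₋=(-2.2500,-5.6514) cross=-35.402
  mode + wants cross > 0 → take C=(-0.5391,7.5657) (cross=35.402)
ex = (C−B)/|BC| = (-0.1815,0.9834); ey = (-0.9834,-0.1815)
P = B + 1.09·ex + -1.77·ey = (2.2741,2.0751)

2.27 2.08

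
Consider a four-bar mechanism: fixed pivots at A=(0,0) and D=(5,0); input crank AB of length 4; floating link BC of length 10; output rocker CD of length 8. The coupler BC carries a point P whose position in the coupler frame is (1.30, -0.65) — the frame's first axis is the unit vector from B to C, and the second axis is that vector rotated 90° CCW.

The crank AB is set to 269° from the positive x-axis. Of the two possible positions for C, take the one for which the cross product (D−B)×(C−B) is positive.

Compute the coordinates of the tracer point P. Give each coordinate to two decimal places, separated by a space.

A=(0,0), D=(5.00,0)
B = A + 4.00·(cos269°, sin269°) = (-0.0698, -3.9994)
|BD| = 6.4574
circle(B,10.00) ∩ circle(D,8.00): a=6.0162, h=7.9878
  candidates: C₊=(-0.2937,5.9981) cross=51.581; C₋=(9.6009,-6.5446) cross=-51.581
  mode + wants cross > 0 → take C=(-0.2937,5.9981) (cross=51.581)
ex = (C−B)/|BC| = (-0.0224,0.9997); ey = (-0.9997,-0.0224)
P = B + 1.30·ex + -0.65·ey = (0.5509,-2.6852)

0.55 -2.69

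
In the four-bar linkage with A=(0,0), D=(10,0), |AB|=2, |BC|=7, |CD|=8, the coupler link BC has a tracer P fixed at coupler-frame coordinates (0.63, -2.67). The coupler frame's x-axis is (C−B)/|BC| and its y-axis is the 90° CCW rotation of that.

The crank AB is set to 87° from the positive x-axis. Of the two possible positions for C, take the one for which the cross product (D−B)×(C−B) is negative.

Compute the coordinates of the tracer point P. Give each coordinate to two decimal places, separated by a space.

-2.00 0.24

A=(0,0), D=(10.00,0)
B = A + 2.00·(cos87°, sin87°) = (0.1047, 1.9973)
|BD| = 10.0949
circle(B,7.00) ∩ circle(D,8.00): a=4.3045, h=5.5201
  candidates: C₊=(5.4162,6.5566) cross=55.725; C₋=(3.2319,-4.2653) cross=-55.725
  mode - wants cross < 0 → take C=(3.2319,-4.2653) (cross=-55.725)
ex = (C−B)/|BC| = (0.4468,-0.8947); ey = (0.8947,0.4468)
P = B + 0.63·ex + -2.67·ey = (-2.0026,0.2408)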